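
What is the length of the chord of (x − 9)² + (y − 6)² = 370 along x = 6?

38

The line gives x = 6. Substituting into the circle:
y² − 12y − 325 = 0
y = 25 or y = −13, giving (6, 25) and (6, −13).
Chord length = distance between (6, 25) and (6, −13) = √1444 = 38.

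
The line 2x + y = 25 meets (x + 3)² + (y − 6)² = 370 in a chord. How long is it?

14√5

The distance from (−3, 6) to the line is 25/√5, and r² = 370.
Half the chord is √(r² − d²) = √(245), so the full chord is 14√5.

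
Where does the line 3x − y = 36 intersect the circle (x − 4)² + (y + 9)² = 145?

(5, −21) and (12, 0)

Substitute y = 3x − 36:
10x² − 170x + 600 = 0  ⟹  x² − 17x + 60 = 0
x = 12 or x = 5, giving (12, 0) and (5, −21).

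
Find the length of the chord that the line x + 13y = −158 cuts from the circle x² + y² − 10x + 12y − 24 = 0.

Express y = (−158 − x)/13 and substitute into the circle:
170x² − 1530x − 3740 = 0  ⟹  x² − 9x − 22 = 0
x = 11 or x = −2, giving (11, −13) and (−2, −12).
Chord length = distance between (11, −13) and (−2, −12) = √170 = √170.

√170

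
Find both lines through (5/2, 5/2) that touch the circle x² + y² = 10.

x + 3y = 10 and 3x + y = 10

Let a tangent through (5/2, 5/2) have slope m. Its distance from (0, 0) must equal √10:
(−5/2m − (−5/2))² = 10(m² + 1)
3m² + 10m + 3 = 0, so m = −1/3 or m = −3.
Through (5/2, 5/2) these give x + 3y = 10 and 3x + y = 10.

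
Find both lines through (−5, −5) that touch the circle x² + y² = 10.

A line y − (−5) = m(x − (−5)) is tangent when its distance from (0, 0) is √10:
[m·(5) − (5)]² = 10(m² + 1)
3m² − 10m + 3 = 0, so m = 3 or m = 1/3.
With m = 3: 3x − y = −10. With m = 1/3: x − 3y = 10.

3x − y = −10 and x − 3y = 10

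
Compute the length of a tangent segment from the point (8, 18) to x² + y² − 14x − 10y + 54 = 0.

The centre is (7, 5) and r = 2√5. The square of the distance from P to the centre is 1 + 169 = 170.
By the tangent–radius right angle, tangent length = √(|PO|² − r²) = √150 = 5√6.

5√6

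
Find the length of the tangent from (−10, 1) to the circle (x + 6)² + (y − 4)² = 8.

√17

Centre (−6, 4), r² = 8. |PO|² = (−4)² + (−3)² = 25.
By the tangent–radius right angle, tangent length = √(|PO|² − r²) = √17.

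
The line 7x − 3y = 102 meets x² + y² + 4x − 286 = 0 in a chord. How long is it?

From the line, y = (−102 + 7x)/3. Substituting:
58x² − 1392x + 7830 = 0  ⟹  x² − 24x + 135 = 0
x = 15 or x = 9, giving (15, 1) and (9, −13).
|(15, 1) − (9, −13)| = √((6)² + (14)²) = 2√58.

2√58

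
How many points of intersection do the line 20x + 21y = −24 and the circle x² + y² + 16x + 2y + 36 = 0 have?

0

Substituting the line into the circle gives 841x² + 7176x + 15444 = 0.
Δ = 51494976 − 51953616 = −458640.
No real roots: the line does not meet the circle.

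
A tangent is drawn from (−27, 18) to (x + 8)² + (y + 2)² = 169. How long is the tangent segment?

4√37

With centre O = (−8, −2), |OP|² = 761 and r² = 169.
The tangent meets the radius at right angles, so tangent² = |PO|² − r² = 761 − 169 = 592.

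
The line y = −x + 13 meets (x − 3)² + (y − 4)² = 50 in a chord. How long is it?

8√2

Centre (3, 4), r² = 50. Perpendicular distance d from centre to line = |−6| / √2 = 6/√2.
Half the chord is √(r² − d²) = √(32), so the full chord is 8√2.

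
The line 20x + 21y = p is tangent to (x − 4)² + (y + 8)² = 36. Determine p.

p = −262 or p = 86

The line touches the circle iff its distance from (4, −8) is 6:
|20·4 + 21·(−8) − p| / √841 = 6
|p − (−88)| = 6·29, so p = 86 or p = −262.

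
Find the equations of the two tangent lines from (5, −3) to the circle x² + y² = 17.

x − 4y = 17 and 4x + y = 17

Let a tangent through (5, −3) have slope m. Its distance from (0, 0) must equal √17:
[m·(−5) − (3)]² = 17(m² + 1)
4m² + 15m − 4 = 0, so m = 1/4 or m = −4.
With m = 1/4: x − 4y = 17. With m = −4: 4x + y = 17.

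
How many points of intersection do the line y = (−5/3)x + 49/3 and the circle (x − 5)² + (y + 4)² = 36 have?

0

d² = (5·5 + 3·(−4) − (49))²/34 = 648/17; r² = 36.
Since d² > r², the line lies outside the circle.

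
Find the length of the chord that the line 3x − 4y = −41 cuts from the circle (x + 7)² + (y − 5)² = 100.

20

The distance from (−7, 5) to the line is 0/√25, and r² = 100.
Half the chord is √(r² − d²) = √(100), so the full chord is 20.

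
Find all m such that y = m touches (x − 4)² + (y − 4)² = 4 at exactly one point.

For a tangent, require d(centre, line) = r = 2.
|0·4 + 1·4 − m| / √1 = 2
|m − (4)| = 2, so m = 6 or m = 2.

m = 2 or m = 6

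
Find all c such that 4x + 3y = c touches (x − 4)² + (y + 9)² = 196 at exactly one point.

c = −81 or c = 59

For a tangent, require d(centre, line) = r = 14.
|4·4 + 3·(−9) − c| / √25 = 14
|c − (−11)| = 14·5, so c = 59 or c = −81.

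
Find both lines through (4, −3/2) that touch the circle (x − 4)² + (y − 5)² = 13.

A line y − (−3/2) = m(x − (4)) is tangent when its distance from (4, 5) is √13:
(0m − (13/2))² = 13(m² + 1)
4m² − 9 = 0, so m = −3/2 or m = 3/2.
Through (4, −3/2) these give 3x + 2y = 9 and 3x − 2y = 15.

3x + 2y = 9 and 3x − 2y = 15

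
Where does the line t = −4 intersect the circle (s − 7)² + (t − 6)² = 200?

(−3, −4) and (17, −4)

Express t = −4 and substitute into the circle:
s² − 14s − 51 = 0
s = 17 or s = −3, giving (17, −4) and (−3, −4).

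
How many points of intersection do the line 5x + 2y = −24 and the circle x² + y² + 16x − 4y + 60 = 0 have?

2

d² = (5·(−8) + 2·2 − (−24))²/29 = 144/29; r² = 8.
Since d² < r², the line cuts the circle twice.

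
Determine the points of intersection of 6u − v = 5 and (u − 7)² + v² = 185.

(−1, −11) and (3, 13)

Express v = 6u − 5 and substitute into the circle:
37u² − 74u − 111 = 0  ⟹  u² − 2u − 3 = 0
u = 3 or u = −1, giving (3, 13) and (−1, −11).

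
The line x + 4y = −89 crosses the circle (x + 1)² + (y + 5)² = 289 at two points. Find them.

Substitute y = (−89 − x)/4:
17x² + 170x + 153 = 0  ⟹  x² + 10x + 9 = 0
x = −1 or x = −9, giving (−1, −22) and (−9, −20).

(−9, −20) and (−1, −22)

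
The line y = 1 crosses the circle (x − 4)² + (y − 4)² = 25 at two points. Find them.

(0, 1) and (8, 1)

Substitute y = 1:
x² − 8x = 0
x = 8 or x = 0, giving (8, 1) and (0, 1).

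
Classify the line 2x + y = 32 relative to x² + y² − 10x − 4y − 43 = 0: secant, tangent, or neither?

d² = (2·5 + 1·2 − (32))²/5 = 80; r² = 72.
Since d² > r², the line lies outside the circle.

neither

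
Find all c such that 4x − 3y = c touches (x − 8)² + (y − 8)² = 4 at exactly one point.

For a tangent, require d(centre, line) = r = 2.
|4·8 − 3·8 − c| / √25 = 2
|c − (8)| = 2·5, so c = 18 or c = −2.

c = −2 or c = 18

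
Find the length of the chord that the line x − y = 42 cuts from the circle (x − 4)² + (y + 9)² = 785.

The distance from (4, −9) to the line is 29/√2, and r² = 785.
Chord = 2√(r² − d²) = 2·√(729/2) = 27√2.

27√2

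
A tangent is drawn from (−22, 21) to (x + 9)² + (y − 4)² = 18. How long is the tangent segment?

2√110

Centre (−9, 4), r² = 18. |PO|² = (−13)² + (17)² = 458.
Power of the point: PT² = |PO|² − r² = 440, so PT = 2√110.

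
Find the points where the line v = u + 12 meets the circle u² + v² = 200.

Substitute v = u + 12:
2u² + 24u − 56 = 0  ⟹  u² + 12u − 28 = 0
u = 2 or u = −14, giving (2, 14) and (−14, −2).

(−14, −2) and (2, 14)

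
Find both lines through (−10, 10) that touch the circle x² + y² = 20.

2x + y = −10 and x + 2y = 10

A line y − (10) = m(x − (−10)) is tangent when its distance from (0, 0) is 2√5:
(10m − (−10))² = 20(m² + 1)
2m² + 5m + 2 = 0, so m = −2 or m = −1/2.
With m = −2: 2x + y = −10. With m = −1/2: x + 2y = 10.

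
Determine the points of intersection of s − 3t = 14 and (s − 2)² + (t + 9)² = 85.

(−7, −7) and (8, −2)

From the line, t = (−14 + s)/3. Substituting:
10s² − 10s − 560 = 0  ⟹  s² − s − 56 = 0
s = 8 or s = −7, giving (8, −2) and (−7, −7).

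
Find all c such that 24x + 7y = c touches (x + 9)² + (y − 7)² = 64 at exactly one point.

The line touches the circle iff its distance from (−9, 7) is 8:
|24·(−9) + 7·7 − c| / √625 = 8
|c − (−167)| = 8·25, so c = 33 or c = −367.

c = −367 or c = 33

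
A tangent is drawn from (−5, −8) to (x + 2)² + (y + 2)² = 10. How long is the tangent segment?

Centre (−2, −2), r² = 10. |PO|² = (−3)² + (−6)² = 45.
By the tangent–radius right angle, tangent length = √(|PO|² − r²) = √35.

√35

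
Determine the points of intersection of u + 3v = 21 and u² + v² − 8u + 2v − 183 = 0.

(−6, 9) and (18, 1)

Express v = (21 − u)/3 and substitute into the circle:
10u² − 120u − 1080 = 0  ⟹  u² − 12u − 108 = 0
u = 18 or u = −6, giving (18, 1) and (−6, 9).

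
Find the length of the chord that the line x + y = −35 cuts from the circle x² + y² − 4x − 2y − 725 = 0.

4√2

From the line, y = −x − 35. Substituting:
2x² + 68x + 570 = 0  ⟹  x² + 34x + 285 = 0
x = −15 or x = −19, giving (−15, −20) and (−19, −16).
|(−15, −20) − (−19, −16)| = √((4)² + (−4)²) = 4√2.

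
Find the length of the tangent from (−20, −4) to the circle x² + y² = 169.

√247

The centre is (0, 0) and r = 13. The square of the distance from P to the centre is 400 + 16 = 416.
By the tangent–radius right angle, tangent length = √(|PO|² − r²) = √247.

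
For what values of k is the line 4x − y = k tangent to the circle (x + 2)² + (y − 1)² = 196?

The line touches the circle iff its distance from (−2, 1) is 14:
|4·(−2) − 1·1 − k| / √17 = 14
|k − (−9)| = 14√17.

k = −9 ± 14√17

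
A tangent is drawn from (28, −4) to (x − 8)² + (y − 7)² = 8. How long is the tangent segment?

With centre O = (8, 7), |OP|² = 521 and r² = 8.
By the tangent–radius right angle, tangent length = √(|PO|² − r²) = √513 = 3√57.

3√57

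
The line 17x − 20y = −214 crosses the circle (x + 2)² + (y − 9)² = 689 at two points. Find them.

From the line, y = (214 + 17x)/20. Substituting:
689x² + 2756x − 272844 = 0  ⟹  x² + 4x − 396 = 0
x = 18 or x = −22, giving (18, 26) and (−22, −8).

(−22, −8) and (18, 26)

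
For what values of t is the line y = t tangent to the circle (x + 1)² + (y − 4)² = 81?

t = −5 or t = 13

Tangency holds when the distance from the centre (−1, 4) to the line equals the radius 9:
|0·(−1) + 1·4 − t| / √1 = 9
|t − (4)| = 9, so t = 13 or t = −5.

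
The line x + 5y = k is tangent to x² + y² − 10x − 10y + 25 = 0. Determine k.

The line touches the circle iff its distance from (5, 5) is 5:
|1·5 + 5·5 − k| / √26 = 5
|k − (30)| = 5√26.

k = 30 ± 5√26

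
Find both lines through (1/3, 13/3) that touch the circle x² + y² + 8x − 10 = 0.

x + 5y = 22 and 5x + y = 6

Write the tangent as mx − y + (13/3 − m·(1/3)) = 0 and set its distance from the centre to √26:
[m·(−13/3) − (−13/3)]² = 26(m² + 1)
5m² + 26m + 5 = 0, so m = −1/5 or m = −5.
With m = −1/5: x + 5y = 22. With m = −5: 5x + y = 6.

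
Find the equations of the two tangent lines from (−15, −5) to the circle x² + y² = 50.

x + 7y = −50 and x − y = −10

A line y − (−5) = m(x − (−15)) is tangent when its distance from (0, 0) is 5√2:
[m·(15) − (5)]² = 50(m² + 1)
7m² − 6m − 1 = 0, so m = −1/7 or m = 1.
With m = −1/7: x + 7y = −50. With m = 1: x − y = −10.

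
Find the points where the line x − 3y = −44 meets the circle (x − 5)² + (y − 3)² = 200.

(−5, 13) and (7, 17)

From the line, y = (44 + x)/3. Substituting:
10x² − 20x − 350 = 0  ⟹  x² − 2x − 35 = 0
x = 7 or x = −5, giving (7, 17) and (−5, 13).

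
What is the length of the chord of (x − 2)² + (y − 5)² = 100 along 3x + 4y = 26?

The distance from (2, 5) to the line is 0/√25, and r² = 100.
Chord = 2√(r² − d²) = 2·√(100) = 20.

20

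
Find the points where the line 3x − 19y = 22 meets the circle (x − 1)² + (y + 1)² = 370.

Express y = (−22 + 3x)/19 and substitute into the circle:
370x² − 740x − 133200 = 0  ⟹  x² − 2x − 360 = 0
x = 20 or x = −18, giving (20, 2) and (−18, −4).

(−18, −4) and (20, 2)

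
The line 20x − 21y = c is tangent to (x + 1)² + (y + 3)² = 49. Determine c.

For a tangent, require d(centre, line) = r = 7.
|20·(−1) − 21·(−3) − c| / √841 = 7
|c − (43)| = 7·29, so c = 246 or c = −160.

c = −160 or c = 246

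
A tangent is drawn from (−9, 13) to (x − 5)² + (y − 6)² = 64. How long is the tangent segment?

The centre is (5, 6) and r = 8. The square of the distance from P to the centre is 196 + 49 = 245.
The tangent meets the radius at right angles, so tangent² = |PO|² − r² = 245 − 64 = 181.

√181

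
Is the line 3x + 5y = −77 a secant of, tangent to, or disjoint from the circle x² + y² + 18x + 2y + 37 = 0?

Substituting the line into the circle gives 34x² + 882x + 6084 = 0.
Δ = 777924 − 827424 = −49500.
No real roots: the line does not meet the circle.

disjoint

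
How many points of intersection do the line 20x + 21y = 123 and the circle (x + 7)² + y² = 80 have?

0

Substituting the line into the circle gives 841x² + 1254x + 1458 = 0.
Δ = 1572516 − 4904712 = −3332196.
No real roots: the line does not meet the circle.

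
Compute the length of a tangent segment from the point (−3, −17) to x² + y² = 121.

The centre is (0, 0) and r = 11. The square of the distance from P to the centre is 9 + 289 = 298.
By the tangent–radius right angle, tangent length = √(|PO|² − r²) = √177.

√177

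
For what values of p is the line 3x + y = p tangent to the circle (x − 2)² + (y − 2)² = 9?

p = 8 ± 3√10

Tangency holds when the distance from the centre (2, 2) to the line equals the radius 3:
|3·2 + 1·2 − p| / √10 = 3
|p − (8)| = 3√10.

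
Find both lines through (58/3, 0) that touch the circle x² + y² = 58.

3x − 7y = 58 and 3x + 7y = 58

A line y − (0) = m(x − (58/3)) is tangent when its distance from (0, 0) is √58:
(−58/3m − (0))² = 58(m² + 1)
49m² − 9 = 0, so m = 3/7 or m = −3/7.
With m = 3/7: 3x − 7y = 58. With m = −3/7: 3x + 7y = 58.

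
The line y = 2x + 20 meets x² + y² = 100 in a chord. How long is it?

4√5

Express y = 2x + 20 and substitute into the circle:
5x² + 80x + 300 = 0  ⟹  x² + 16x + 60 = 0
x = −6 or x = −10, giving (−6, 8) and (−10, 0).
|(−6, 8) − (−10, 0)| = √((4)² + (8)²) = 4√5.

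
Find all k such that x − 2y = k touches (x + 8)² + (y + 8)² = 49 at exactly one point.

For a tangent, require d(centre, line) = r = 7.
|1·(−8) − 2·(−8) − k| / √5 = 7
|k − (8)| = 7√5.

k = 8 ± 7√5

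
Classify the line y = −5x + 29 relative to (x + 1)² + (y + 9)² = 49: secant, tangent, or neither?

neither

Substituting the line into the circle gives 26x² − 378x + 1396 = 0.
Δ = 142884 − 145184 = −2300.
No real roots: the line does not meet the circle.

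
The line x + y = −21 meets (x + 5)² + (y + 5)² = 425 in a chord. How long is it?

Substitute y = −x − 21:
2x² + 42x − 144 = 0  ⟹  x² + 21x − 72 = 0
x = 3 or x = −24, giving (3, −24) and (−24, 3).
Chord length = distance between (3, −24) and (−24, 3) = √1458 = 27√2.

27√2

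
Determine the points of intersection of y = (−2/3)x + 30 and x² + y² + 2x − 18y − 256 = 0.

Express y = (90 − 2x)/3 and substitute into the circle:
13x² − 234x + 936 = 0  ⟹  x² − 18x + 72 = 0
x = 12 or x = 6, giving (12, 22) and (6, 26).

(6, 26) and (12, 22)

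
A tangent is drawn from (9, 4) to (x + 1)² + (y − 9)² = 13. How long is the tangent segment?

4√7

Centre (−1, 9), r² = 13. |PO|² = (10)² + (−5)² = 125.
The tangent meets the radius at right angles, so tangent² = |PO|² − r² = 125 − 13 = 112.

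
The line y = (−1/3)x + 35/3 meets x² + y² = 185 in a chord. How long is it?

Express y = (35 − x)/3 and substitute into the circle:
10x² − 70x − 440 = 0  ⟹  x² − 7x − 44 = 0
x = 11 or x = −4, giving (11, 8) and (−4, 13).
|(11, 8) − (−4, 13)| = √((15)² + (−5)²) = 5√10.

5√10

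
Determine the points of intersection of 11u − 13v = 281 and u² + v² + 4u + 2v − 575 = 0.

(−4, −25) and (22, −3)

From the line, v = (−281 + 11u)/13. Substituting:
290u² − 5220u − 25520 = 0  ⟹  u² − 18u − 88 = 0
u = 22 or u = −4, giving (22, −3) and (−4, −25).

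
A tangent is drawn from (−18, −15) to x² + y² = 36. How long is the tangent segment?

The centre is (0, 0) and r = 6. The square of the distance from P to the centre is 324 + 225 = 549.
By the tangent–radius right angle, tangent length = √(|PO|² − r²) = √513 = 3√57.

3√57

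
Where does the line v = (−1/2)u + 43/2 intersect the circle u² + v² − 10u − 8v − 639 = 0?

(−9, 26) and (31, 6)

Express v = (43 − u)/2 and substitute into the circle:
5u² − 110u − 1395 = 0  ⟹  u² − 22u − 279 = 0
u = 31 or u = −9, giving (31, 6) and (−9, 26).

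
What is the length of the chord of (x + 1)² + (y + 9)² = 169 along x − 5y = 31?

Substitute y = (−31 + x)/5:
26x² + 78x − 4004 = 0  ⟹  x² + 3x − 154 = 0
x = 11 or x = −14, giving (11, −4) and (−14, −9).
Chord length = distance between (11, −4) and (−14, −9) = √650 = 5√26.

5√26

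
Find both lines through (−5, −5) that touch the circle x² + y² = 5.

Write the tangent as mx − y + (−5 − m·(−5)) = 0 and set its distance from the centre to √5:
(5m − (5))² = 5(m² + 1)
2m² − 5m + 2 = 0, so m = 2 or m = 1/2.
With m = 2: 2x − y = −5. With m = 1/2: x − 2y = 5.

2x − y = −5 and x − 2y = 5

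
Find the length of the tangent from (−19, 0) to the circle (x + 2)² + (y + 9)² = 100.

3√30

With centre O = (−2, −9), |OP|² = 370 and r² = 100.
Power of the point: PT² = |PO|² − r² = 270, so PT = 3√30.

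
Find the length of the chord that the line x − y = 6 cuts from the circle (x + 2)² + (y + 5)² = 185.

The distance from (−2, −5) to the line is 3/√2, and r² = 185.
Chord = 2√(r² − d²) = 2·√(361/2) = 19√2.

19√2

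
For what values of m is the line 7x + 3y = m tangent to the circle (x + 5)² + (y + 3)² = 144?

For a tangent, require d(centre, line) = r = 12.
|7·(−5) + 3·(−3) − m| / √58 = 12
|m − (−44)| = 12√58.

m = −44 ± 12√58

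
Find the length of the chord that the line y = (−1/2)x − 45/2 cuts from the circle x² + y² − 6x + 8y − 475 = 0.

From the line, y = (−45 − x)/2. Substituting:
5x² + 50x − 595 = 0  ⟹  x² + 10x − 119 = 0
x = 7 or x = −17, giving (7, −26) and (−17, −14).
Chord length = distance between (7, −26) and (−17, −14) = √720 = 12√5.

12√5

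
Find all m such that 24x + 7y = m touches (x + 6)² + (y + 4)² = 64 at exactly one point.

The line touches the circle iff its distance from (−6, −4) is 8:
|24·(−6) + 7·(−4) − m| / √625 = 8
|m − (−172)| = 8·25, so m = 28 or m = −372.

m = −372 or m = 28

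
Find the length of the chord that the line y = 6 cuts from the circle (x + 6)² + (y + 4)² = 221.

22

The distance from (−6, −4) to the line is 10, and r² = 221.
Half the chord is √(r² − d²) = √(121), so the full chord is 22.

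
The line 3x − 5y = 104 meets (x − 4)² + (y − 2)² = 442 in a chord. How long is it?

From the line, y = (−104 + 3x)/5. Substituting:
34x² − 884x + 2346 = 0  ⟹  x² − 26x + 69 = 0
x = 23 or x = 3, giving (23, −7) and (3, −19).
Chord length = distance between (23, −7) and (3, −19) = √544 = 4√34.

4√34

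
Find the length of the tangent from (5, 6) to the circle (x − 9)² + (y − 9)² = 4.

The centre is (9, 9) and r = 2. The square of the distance from P to the centre is 16 + 9 = 25.
Power of the point: PT² = |PO|² − r² = 21, so PT = √21.

√21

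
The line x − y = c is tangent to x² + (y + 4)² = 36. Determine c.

c = 4 ± 6√2

The line touches the circle iff its distance from (0, −4) is 6:
|1·0 − 1·(−4) − c| / √2 = 6
|c − (4)| = 6√2.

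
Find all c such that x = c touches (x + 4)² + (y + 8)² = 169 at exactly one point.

The line touches the circle iff its distance from (−4, −8) is 13:
|1·(−4) + 0·(−8) − c| / √1 = 13
|c − (−4)| = 13, so c = 9 or c = −17.

c = −17 or c = 9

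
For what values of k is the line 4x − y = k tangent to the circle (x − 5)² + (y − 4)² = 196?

k = 16 ± 14√17

Tangency holds when the distance from the centre (5, 4) to the line equals the radius 14:
|4·5 − 1·4 − k| / √17 = 14
|k − (16)| = 14√17.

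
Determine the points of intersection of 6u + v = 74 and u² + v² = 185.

Substitute v = −6u + 74:
37u² − 888u + 5291 = 0  ⟹  u² − 24u + 143 = 0
u = 13 or u = 11, giving (13, −4) and (11, 8).

(11, 8) and (13, −4)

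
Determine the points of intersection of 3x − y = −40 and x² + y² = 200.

(−14, −2) and (−10, 10)

Substitute y = 3x + 40:
10x² + 240x + 1400 = 0  ⟹  x² + 24x + 140 = 0
x = −10 or x = −14, giving (−10, 10) and (−14, −2).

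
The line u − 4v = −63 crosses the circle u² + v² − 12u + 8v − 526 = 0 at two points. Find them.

(−11, 13) and (13, 19)

Express v = (63 + u)/4 and substitute into the circle:
17u² − 34u − 2431 = 0  ⟹  u² − 2u − 143 = 0
u = 13 or u = −11, giving (13, 19) and (−11, 13).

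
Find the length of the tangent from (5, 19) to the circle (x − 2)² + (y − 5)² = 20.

√185

With centre O = (2, 5), |OP|² = 205 and r² = 20.
The tangent meets the radius at right angles, so tangent² = |PO|² − r² = 205 − 20 = 185.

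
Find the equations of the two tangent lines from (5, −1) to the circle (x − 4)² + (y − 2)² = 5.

2x − y = 11 and x + 2y = 3

A line y − (−1) = m(x − (5)) is tangent when its distance from (4, 2) is √5:
[m·(−1) − (3)]² = 5(m² + 1)
2m² − 3m − 2 = 0, so m = 2 or m = −1/2.
With m = 2: 2x − y = 11. With m = −1/2: x + 2y = 3.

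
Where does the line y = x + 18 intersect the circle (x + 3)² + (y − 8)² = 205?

(−16, 2) and (3, 21)

Express y = x + 18 and substitute into the circle:
2x² + 26x − 96 = 0  ⟹  x² + 13x − 48 = 0
x = 3 or x = −16, giving (3, 21) and (−16, 2).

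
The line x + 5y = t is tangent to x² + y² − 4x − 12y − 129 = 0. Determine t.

The line touches the circle iff its distance from (2, 6) is 13:
|1·2 + 5·6 − t| / √26 = 13
|t − (32)| = 13√26.

t = 32 ± 13√26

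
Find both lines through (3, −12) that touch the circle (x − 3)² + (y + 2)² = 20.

A line y − (−12) = m(x − (3)) is tangent when its distance from (3, −2) is 2√5:
(0m − (10))² = 20(m² + 1)
m² − 4 = 0, so m = 2 or m = −2.
With m = 2: 2x − y = 18. With m = −2: 2x + y = −6.

2x − y = 18 and 2x + y = −6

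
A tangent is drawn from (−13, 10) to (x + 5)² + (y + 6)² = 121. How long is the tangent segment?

Centre (−5, −6), r² = 121. |PO|² = (−8)² + (16)² = 320.
Power of the point: PT² = |PO|² − r² = 199, so PT = √199.

√199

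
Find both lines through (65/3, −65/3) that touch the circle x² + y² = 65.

4x + 7y = −65 and 7x + 4y = 65

Write the tangent as mx − y + (−65/3 − m·(65/3)) = 0 and set its distance from the centre to √65:
[m·(−65/3) − (65/3)]² = 65(m² + 1)
28m² + 65m + 28 = 0, so m = −4/7 or m = −7/4.
With m = −4/7: 4x + 7y = −65. With m = −7/4: 7x + 4y = 65.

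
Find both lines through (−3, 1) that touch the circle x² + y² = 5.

Let a tangent through (−3, 1) have slope m. Its distance from (0, 0) must equal √5:
[m·(3) − (−1)]² = 5(m² + 1)
2m² + 3m − 2 = 0, so m = 1/2 or m = −2.
Through (−3, 1) these give x − 2y = −5 and 2x + y = −5.

x − 2y = −5 and 2x + y = −5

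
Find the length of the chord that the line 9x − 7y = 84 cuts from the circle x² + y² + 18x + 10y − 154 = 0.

The distance from (−9, −5) to the line is 130/√130, and r² = 260.
Chord = 2√(r² − d²) = 2·√(130) = 2√130.

2√130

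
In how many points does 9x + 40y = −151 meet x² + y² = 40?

Centre (0, 0), r² = 40. Distance² from centre to line = (151)²/1681 = 22801/1681.
Since d² < r², the line cuts the circle twice.

2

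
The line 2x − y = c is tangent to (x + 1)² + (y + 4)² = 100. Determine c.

c = 2 ± 10√5

Tangency holds when the distance from the centre (−1, −4) to the line equals the radius 10:
|2·(−1) − 1·(−4) − c| / √5 = 10
|c − (2)| = 10√5.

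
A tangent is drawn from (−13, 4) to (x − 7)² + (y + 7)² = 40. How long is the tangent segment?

√481

Centre (7, −7), r² = 40. |PO|² = (−20)² + (11)² = 521.
The tangent meets the radius at right angles, so tangent² = |PO|² − r² = 521 − 40 = 481.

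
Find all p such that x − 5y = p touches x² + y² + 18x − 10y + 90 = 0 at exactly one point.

p = −34 ± 4√26

The line touches the circle iff its distance from (−9, 5) is 4:
|1·(−9) − 5·5 − p| / √26 = 4
|p − (−34)| = 4√26.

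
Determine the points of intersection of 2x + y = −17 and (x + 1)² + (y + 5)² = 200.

(−11, 5) and (1, −19)

Substitute y = −2x − 17:
5x² + 50x − 55 = 0  ⟹  x² + 10x − 11 = 0
x = 1 or x = −11, giving (1, −19) and (−11, 5).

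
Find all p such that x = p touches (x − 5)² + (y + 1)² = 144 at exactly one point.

For a tangent, require d(centre, line) = r = 12.
|1·5 + 0·(−1) − p| / √1 = 12
|p − (5)| = 12, so p = 17 or p = −7.

p = −7 or p = 17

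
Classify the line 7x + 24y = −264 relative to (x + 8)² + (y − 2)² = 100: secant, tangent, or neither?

neither

Centre (−8, 2), r² = 100. Distance² from centre to line = (256)²/625 = 65536/625.
Since d² > r², the line lies outside the circle.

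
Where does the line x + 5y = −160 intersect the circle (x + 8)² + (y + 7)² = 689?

(−25, −27) and (0, −32)

Substitute y = (−160 − x)/5:
26x² + 650x = 0  ⟹  x² + 25x = 0
x = 0 or x = −25, giving (0, −32) and (−25, −27).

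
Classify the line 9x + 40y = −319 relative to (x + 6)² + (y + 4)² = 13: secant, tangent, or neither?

d² = (9·(−6) + 40·(−4) − (−319))²/1681 = 11025/1681; r² = 13.
Since d² < r², the line cuts the circle twice.

secant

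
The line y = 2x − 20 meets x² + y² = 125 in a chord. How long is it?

6√5

From the line, y = 2x − 20. Substituting:
5x² − 80x + 275 = 0  ⟹  x² − 16x + 55 = 0
x = 11 or x = 5, giving (11, 2) and (5, −10).
Chord length = distance between (11, 2) and (5, −10) = √180 = 6√5.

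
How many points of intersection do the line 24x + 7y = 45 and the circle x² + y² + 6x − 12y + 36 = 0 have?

Substituting the line into the circle gives 625x² + 150x + 9 = 0.
Δ = 22500 − 22500 = 0.
A repeated root: the line is tangent.

1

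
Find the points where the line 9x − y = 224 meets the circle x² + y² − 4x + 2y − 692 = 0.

Substitute y = 9x − 224:
82x² − 4018x + 49036 = 0  ⟹  x² − 49x + 598 = 0
x = 26 or x = 23, giving (26, 10) and (23, −17).

(23, −17) and (26, 10)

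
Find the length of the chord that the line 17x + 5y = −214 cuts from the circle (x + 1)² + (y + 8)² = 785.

3√314

The distance from (−1, −8) to the line is 157/√314, and r² = 785.
Chord = 2√(r² − d²) = 2·√(1413/2) = 3√314.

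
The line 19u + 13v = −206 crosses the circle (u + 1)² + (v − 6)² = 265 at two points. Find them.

From the line, v = (−206 − 19u)/13. Substituting:
530u² + 11130u + 36040 = 0  ⟹  u² + 21u + 68 = 0
u = −4 or u = −17, giving (−4, −10) and (−17, 9).

(−17, 9) and (−4, −10)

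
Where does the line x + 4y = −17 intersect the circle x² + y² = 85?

(−9, −2) and (7, −6)

From the line, y = (−17 − x)/4. Substituting:
17x² + 34x − 1071 = 0  ⟹  x² + 2x − 63 = 0
x = 7 or x = −9, giving (7, −6) and (−9, −2).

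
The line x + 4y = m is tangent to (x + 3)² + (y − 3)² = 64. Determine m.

m = 9 ± 8√17

The line touches the circle iff its distance from (−3, 3) is 8:
|1·(−3) + 4·3 − m| / √17 = 8
|m − (9)| = 8√17.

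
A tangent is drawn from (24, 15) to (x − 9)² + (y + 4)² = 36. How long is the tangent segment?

With centre O = (9, −4), |OP|² = 586 and r² = 36.
The tangent meets the radius at right angles, so tangent² = |PO|² − r² = 586 − 36 = 550.

5√22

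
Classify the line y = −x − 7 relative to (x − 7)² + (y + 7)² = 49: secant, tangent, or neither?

secant

d² = (1·7 + 1·(−7) − (−7))²/2 = 49/2; r² = 49.
Since d² < r², the line cuts the circle twice.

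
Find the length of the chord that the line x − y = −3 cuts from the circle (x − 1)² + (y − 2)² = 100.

14√2

From the line, y = x + 3. Substituting:
2x² − 98 = 0  ⟹  x² − 49 = 0
x = 7 or x = −7, giving (7, 10) and (−7, −4).
Chord length = distance between (7, 10) and (−7, −4) = √392 = 14√2.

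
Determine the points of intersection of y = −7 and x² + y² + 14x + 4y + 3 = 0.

Substitute y = −7:
x² + 14x + 24 = 0
x = −2 or x = −12, giving (−2, −7) and (−12, −7).

(−12, −7) and (−2, −7)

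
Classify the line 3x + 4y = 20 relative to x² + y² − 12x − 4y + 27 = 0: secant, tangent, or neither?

d² = (3·6 + 4·2 − (20))²/25 = 36/25; r² = 13.
Since d² < r², the line cuts the circle twice.

secant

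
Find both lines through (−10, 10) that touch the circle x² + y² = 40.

x + 3y = 20 and 3x + y = −20

Write the tangent as mx − y + (10 − m·(−10)) = 0 and set its distance from the centre to 2√10:
(10m − (−10))² = 40(m² + 1)
3m² + 10m + 3 = 0, so m = −1/3 or m = −3.
Through (−10, 10) these give x + 3y = 20 and 3x + y = −20.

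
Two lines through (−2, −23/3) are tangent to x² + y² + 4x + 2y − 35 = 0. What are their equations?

x + 3y = −25 and x − 3y = 21

A line y − (−23/3) = m(x − (−2)) is tangent when its distance from (−2, −1) is 2√10:
(0m − (20/3))² = 40(m² + 1)
9m² − 1 = 0, so m = −1/3 or m = 1/3.
With m = −1/3: x + 3y = −25. With m = 1/3: x − 3y = 21.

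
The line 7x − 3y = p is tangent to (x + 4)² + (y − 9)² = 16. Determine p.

The line touches the circle iff its distance from (−4, 9) is 4:
|7·(−4) − 3·9 − p| / √58 = 4
|p − (−55)| = 4√58.

p = −55 ± 4√58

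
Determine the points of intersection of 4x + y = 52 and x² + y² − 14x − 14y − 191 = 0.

(7, 24) and (15, −8)

Substitute y = −4x + 52:
17x² − 374x + 1785 = 0  ⟹  x² − 22x + 105 = 0
x = 15 or x = 7, giving (15, −8) and (7, 24).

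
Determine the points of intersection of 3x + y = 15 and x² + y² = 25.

Express y = −3x + 15 and substitute into the circle:
10x² − 90x + 200 = 0  ⟹  x² − 9x + 20 = 0
x = 5 or x = 4, giving (5, 0) and (4, 3).

(4, 3) and (5, 0)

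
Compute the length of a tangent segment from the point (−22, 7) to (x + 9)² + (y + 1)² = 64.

Centre (−9, −1), r² = 64. |PO|² = (−13)² + (8)² = 233.
The tangent meets the radius at right angles, so tangent² = |PO|² − r² = 233 − 64 = 169.

13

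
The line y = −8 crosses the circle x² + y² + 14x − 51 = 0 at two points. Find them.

(−13, −8) and (−1, −8)

Substitute y = −8:
x² + 14x + 13 = 0
x = −1 or x = −13, giving (−1, −8) and (−13, −8).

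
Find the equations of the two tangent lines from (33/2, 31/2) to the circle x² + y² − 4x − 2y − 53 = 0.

3x − 7y = −59 and 7x − 3y = 69

A line y − (31/2) = m(x − (33/2)) is tangent when its distance from (2, 1) is √58:
(−29/2m − (−29/2))² = 58(m² + 1)
21m² − 58m + 21 = 0, so m = 3/7 or m = 7/3.
With m = 3/7: 3x − 7y = −59. With m = 7/3: 7x − 3y = 69.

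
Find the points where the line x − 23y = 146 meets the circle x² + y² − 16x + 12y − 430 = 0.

From the line, y = (−146 + x)/23. Substituting:
530x² − 8480x − 246450 = 0  ⟹  x² − 16x − 465 = 0
x = 31 or x = −15, giving (31, −5) and (−15, −7).

(−15, −7) and (31, −5)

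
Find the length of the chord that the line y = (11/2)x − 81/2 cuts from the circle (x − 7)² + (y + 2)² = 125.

10√5

The distance from (7, −2) to the line is 0/√125, and r² = 125.
Chord = 2√(r² − d²) = 2·√(125) = 10√5.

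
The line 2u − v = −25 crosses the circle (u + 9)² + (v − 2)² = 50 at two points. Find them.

Substitute v = 2u + 25:
5u² + 110u + 560 = 0  ⟹  u² + 22u + 112 = 0
u = −8 or u = −14, giving (−8, 9) and (−14, −3).

(−14, −3) and (−8, 9)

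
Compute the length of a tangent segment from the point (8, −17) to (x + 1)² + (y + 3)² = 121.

Centre (−1, −3), r² = 121. |PO|² = (9)² + (−14)² = 277.
Power of the point: PT² = |PO|² − r² = 156, so PT = 2√39.

2√39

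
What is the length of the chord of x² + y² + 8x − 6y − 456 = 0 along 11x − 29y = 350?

Express y = (−350 + 11x)/29 and substitute into the circle:
962x² − 2886x − 200096 = 0  ⟹  x² − 3x − 208 = 0
x = 16 or x = −13, giving (16, −6) and (−13, −17).
|(16, −6) − (−13, −17)| = √((29)² + (11)²) = √962.

√962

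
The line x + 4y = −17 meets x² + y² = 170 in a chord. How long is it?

From the line, y = (−17 − x)/4. Substituting:
17x² + 34x − 2431 = 0  ⟹  x² + 2x − 143 = 0
x = 11 or x = −13, giving (11, −7) and (−13, −1).
|(11, −7) − (−13, −1)| = √((24)² + (−6)²) = 6√17.

6√17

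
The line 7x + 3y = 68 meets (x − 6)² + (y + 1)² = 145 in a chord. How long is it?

Centre (6, −1), r² = 145. Perpendicular distance d from centre to line = |−29| / √58 = 29/√58.
Half the chord is √(r² − d²) = √(261/2), so the full chord is 3√58.

3√58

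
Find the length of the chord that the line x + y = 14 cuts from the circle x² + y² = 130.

8√2

The distance from (0, 0) to the line is 14/√2, and r² = 130.
Half the chord is √(r² − d²) = √(32), so the full chord is 8√2.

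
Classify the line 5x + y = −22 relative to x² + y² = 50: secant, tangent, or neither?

secant

d² = (5·0 + 1·0 − (−22))²/26 = 242/13; r² = 50.
Since d² < r², the line cuts the circle twice.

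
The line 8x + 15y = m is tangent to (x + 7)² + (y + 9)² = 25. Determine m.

m = −276 or m = −106

Tangency holds when the distance from the centre (−7, −9) to the line equals the radius 5:
|8·(−7) + 15·(−9) − m| / √289 = 5
|m − (−191)| = 5·17, so m = −106 or m = −276.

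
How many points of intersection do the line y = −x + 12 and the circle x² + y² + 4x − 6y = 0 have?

0

Centre (−2, 3), r² = 13. Distance² from centre to line = (−11)²/2 = 121/2.
Since d² > r², the line lies outside the circle.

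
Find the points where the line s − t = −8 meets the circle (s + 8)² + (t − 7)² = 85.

From the line, t = s + 8. Substituting:
2s² + 18s − 20 = 0  ⟹  s² + 9s − 10 = 0
s = 1 or s = −10, giving (1, 9) and (−10, −2).

(−10, −2) and (1, 9)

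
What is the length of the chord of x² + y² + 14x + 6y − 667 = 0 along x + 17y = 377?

√290

The distance from (−7, −3) to the line is 435/√290, and r² = 725.
Chord = 2√(r² − d²) = 2·√(145/2) = √290.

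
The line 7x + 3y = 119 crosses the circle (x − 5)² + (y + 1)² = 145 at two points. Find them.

Substitute y = (119 − 7x)/3:
58x² − 1798x + 13804 = 0  ⟹  x² − 31x + 238 = 0
x = 17 or x = 14, giving (17, 0) and (14, 7).

(14, 7) and (17, 0)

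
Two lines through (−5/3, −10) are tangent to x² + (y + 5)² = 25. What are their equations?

Write the tangent as mx − y + (−10 − m·(−5/3)) = 0 and set its distance from the centre to 5:
(5/3m − (5))² = 25(m² + 1)
4m² + 3m = 0, so m = −3/4 or m = 0.
Through (−5/3, −10) these give 3x + 4y = −45 and y = −10.

3x + 4y = −45 and y = −10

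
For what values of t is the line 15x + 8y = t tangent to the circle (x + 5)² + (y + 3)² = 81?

For a tangent, require d(centre, line) = r = 9.
|15·(−5) + 8·(−3) − t| / √289 = 9
|t − (−99)| = 9·17, so t = 54 or t = −252.

t = −252 or t = 54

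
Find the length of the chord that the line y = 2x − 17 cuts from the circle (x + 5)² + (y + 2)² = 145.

4√5

The distance from (−5, −2) to the line is 25/√5, and r² = 145.
Half the chord is √(r² − d²) = √(20), so the full chord is 4√5.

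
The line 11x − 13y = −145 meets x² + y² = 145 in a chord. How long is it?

√290

Express y = (145 + 11x)/13 and substitute into the circle:
290x² + 3190x − 3480 = 0  ⟹  x² + 11x − 12 = 0
x = 1 or x = −12, giving (1, 12) and (−12, 1).
Chord length = distance between (1, 12) and (−12, 1) = √290 = √290.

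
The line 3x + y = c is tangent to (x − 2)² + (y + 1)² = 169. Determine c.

c = 5 ± 13√10

Tangency holds when the distance from the centre (2, −1) to the line equals the radius 13:
|3·2 + 1·(−1) − c| / √10 = 13
|c − (5)| = 13√10.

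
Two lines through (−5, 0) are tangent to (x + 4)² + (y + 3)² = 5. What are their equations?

2x − y = −10 and x + 2y = −5

Write the tangent as mx − y + (0 − m·(−5)) = 0 and set its distance from the centre to √5:
[m·(1) − (−3)]² = 5(m² + 1)
2m² − 3m − 2 = 0, so m = 2 or m = −1/2.
With m = 2: 2x − y = −10. With m = −1/2: x + 2y = −5.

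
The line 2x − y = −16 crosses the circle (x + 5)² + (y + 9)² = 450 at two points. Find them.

Express y = 2x + 16 and substitute into the circle:
5x² + 110x + 200 = 0  ⟹  x² + 22x + 40 = 0
x = −2 or x = −20, giving (−2, 12) and (−20, −24).

(−20, −24) and (−2, 12)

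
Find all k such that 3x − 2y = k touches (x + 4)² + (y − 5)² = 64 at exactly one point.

Tangency holds when the distance from the centre (−4, 5) to the line equals the radius 8:
|3·(−4) − 2·5 − k| / √13 = 8
|k − (−22)| = 8√13.

k = −22 ± 8√13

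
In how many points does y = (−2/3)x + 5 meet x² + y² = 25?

2

Substituting the line into the circle gives 13x² − 60x = 0.
Discriminant = (−60)² − 4·13·(0) = 3600 > 0.
Two real roots: the line is a secant.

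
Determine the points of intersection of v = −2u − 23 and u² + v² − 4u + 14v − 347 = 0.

From the line, v = −2u − 23. Substituting:
5u² + 60u − 140 = 0  ⟹  u² + 12u − 28 = 0
u = 2 or u = −14, giving (2, −27) and (−14, 5).

(−14, 5) and (2, −27)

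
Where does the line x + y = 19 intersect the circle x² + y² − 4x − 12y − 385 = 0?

Substitute y = −x + 19:
2x² − 30x − 252 = 0  ⟹  x² − 15x − 126 = 0
x = 21 or x = −6, giving (21, −2) and (−6, 25).

(−6, 25) and (21, −2)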